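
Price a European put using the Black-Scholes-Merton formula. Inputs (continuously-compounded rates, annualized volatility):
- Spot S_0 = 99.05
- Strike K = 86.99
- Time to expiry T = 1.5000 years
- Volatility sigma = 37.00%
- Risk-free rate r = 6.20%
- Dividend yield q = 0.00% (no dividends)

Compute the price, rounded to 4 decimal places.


Answer: Price = 7.9410

Derivation:
d1 = (ln(S/K) + (r - q + 0.5*sigma^2) * T) / (sigma * sqrt(T)) = 0.71831089
d2 = d1 - sigma * sqrt(T) = 0.26515529
exp(-rT) = 0.91119350; exp(-qT) = 1.00000000
P = K * exp(-rT) * N(-d2) - S_0 * exp(-qT) * N(-d1)
N(-d1) = 0.23628281; N(-d2) = 0.39544492
P = 86.9900 * 0.91119350 * 0.39544492 - 99.0500 * 1.00000000 * 0.23628281 = 7.9410


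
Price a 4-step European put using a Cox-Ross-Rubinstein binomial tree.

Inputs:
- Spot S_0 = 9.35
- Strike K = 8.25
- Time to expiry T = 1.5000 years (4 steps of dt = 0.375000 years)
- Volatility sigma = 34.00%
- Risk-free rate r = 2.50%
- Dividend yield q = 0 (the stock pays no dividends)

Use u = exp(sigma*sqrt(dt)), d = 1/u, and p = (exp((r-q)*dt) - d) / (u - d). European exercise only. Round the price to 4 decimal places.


dt = T/N = 0.375000
u = exp(sigma*sqrt(dt)) = 1.231468; d = 1/u = 0.812039
p = (exp((r-q)*dt) - d) / (u - d) = 0.470593
Discount per step: exp(-r*dt) = 0.990669
Stock lattice S(k, i) with i counting down-moves:
  k=0: S(0,0) = 9.3500
  k=1: S(1,0) = 11.5142; S(1,1) = 7.5926
  k=2: S(2,0) = 14.1794; S(2,1) = 9.3500; S(2,2) = 6.1655
  k=3: S(3,0) = 17.4615; S(3,1) = 11.5142; S(3,2) = 7.5926; S(3,3) = 5.0066
  k=4: S(4,0) = 21.5032; S(4,1) = 14.1794; S(4,2) = 9.3500; S(4,3) = 6.1655; S(4,4) = 4.0656
Terminal payoffs V(N, i) = max(K - S_T, 0):
  V(4,0) = 0.000000; V(4,1) = 0.000000; V(4,2) = 0.000000; V(4,3) = 2.084538; V(4,4) = 4.184447
Backward induction: V(k, i) = exp(-r*dt) * [p * V(k+1, i) + (1-p) * V(k+1, i+1)].
  V(3,0) = exp(-r*dt) * [p*0.000000 + (1-p)*0.000000] = 0.000000
  V(3,1) = exp(-r*dt) * [p*0.000000 + (1-p)*0.000000] = 0.000000
  V(3,2) = exp(-r*dt) * [p*0.000000 + (1-p)*2.084538] = 1.093272
  V(3,3) = exp(-r*dt) * [p*2.084538 + (1-p)*4.184447] = 3.166421
  V(2,0) = exp(-r*dt) * [p*0.000000 + (1-p)*0.000000] = 0.000000
  V(2,1) = exp(-r*dt) * [p*0.000000 + (1-p)*1.093272] = 0.573386
  V(2,2) = exp(-r*dt) * [p*1.093272 + (1-p)*3.166421] = 2.170370
  V(1,0) = exp(-r*dt) * [p*0.000000 + (1-p)*0.573386] = 0.300722
  V(1,1) = exp(-r*dt) * [p*0.573386 + (1-p)*2.170370] = 1.405602
  V(0,0) = exp(-r*dt) * [p*0.300722 + (1-p)*1.405602] = 0.877389

Answer: Price = V(0,0) = 0.8774


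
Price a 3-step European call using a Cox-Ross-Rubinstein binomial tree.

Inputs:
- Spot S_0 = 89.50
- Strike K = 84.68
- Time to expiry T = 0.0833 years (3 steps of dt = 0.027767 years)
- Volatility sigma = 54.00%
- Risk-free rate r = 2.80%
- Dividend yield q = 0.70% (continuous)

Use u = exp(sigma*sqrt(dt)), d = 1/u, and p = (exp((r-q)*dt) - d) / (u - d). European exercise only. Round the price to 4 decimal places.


dt = T/N = 0.027767
u = exp(sigma*sqrt(dt)) = 1.094155; d = 1/u = 0.913948
p = (exp((r-q)*dt) - d) / (u - d) = 0.480756
Discount per step: exp(-r*dt) = 0.999223
Stock lattice S(k, i) with i counting down-moves:
  k=0: S(0,0) = 89.5000
  k=1: S(1,0) = 97.9268; S(1,1) = 81.7983
  k=2: S(2,0) = 107.1471; S(2,1) = 89.5000; S(2,2) = 74.7594
  k=3: S(3,0) = 117.2355; S(3,1) = 97.9268; S(3,2) = 81.7983; S(3,3) = 68.3262
Terminal payoffs V(N, i) = max(S_T - K, 0):
  V(3,0) = 32.555487; V(3,1) = 13.246836; V(3,2) = 0.000000; V(3,3) = 0.000000
Backward induction: V(k, i) = exp(-r*dt) * [p * V(k+1, i) + (1-p) * V(k+1, i+1)].
  V(2,0) = exp(-r*dt) * [p*32.555487 + (1-p)*13.246836] = 22.512083
  V(2,1) = exp(-r*dt) * [p*13.246836 + (1-p)*0.000000] = 6.363551
  V(2,2) = exp(-r*dt) * [p*0.000000 + (1-p)*0.000000] = 0.000000
  V(1,0) = exp(-r*dt) * [p*22.512083 + (1-p)*6.363551] = 14.116081
  V(1,1) = exp(-r*dt) * [p*6.363551 + (1-p)*0.000000] = 3.056940
  V(0,0) = exp(-r*dt) * [p*14.116081 + (1-p)*3.056940] = 8.367184

Answer: Price = V(0,0) = 8.3672


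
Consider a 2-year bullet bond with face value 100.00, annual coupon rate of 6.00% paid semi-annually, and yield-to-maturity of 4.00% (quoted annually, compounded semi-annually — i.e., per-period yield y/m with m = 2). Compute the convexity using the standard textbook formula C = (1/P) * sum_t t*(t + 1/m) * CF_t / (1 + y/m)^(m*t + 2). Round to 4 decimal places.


Answer: Convexity = 4.5375

Derivation:
Coupon per period c = face * coupon_rate / m = 3.000000
Periods per year m = 2; per-period yield y/m = 0.020000
Number of cashflows N = 4
Cashflows (t years, CF_t, discount factor 1/(1+y/m)^(m*t), PV):
  t = 0.5000: CF_t = 3.000000, DF = 0.980392, PV = 2.941176
  t = 1.0000: CF_t = 3.000000, DF = 0.961169, PV = 2.883506
  t = 1.5000: CF_t = 3.000000, DF = 0.942322, PV = 2.826967
  t = 2.0000: CF_t = 103.000000, DF = 0.923845, PV = 95.156079
Price P = sum_t PV_t = 103.807729
Convexity numerator sum_t t*(t + 1/m) * CF_t / (1+y/m)^(m*t + 2):
  t = 0.5000: term = 1.413484
  t = 1.0000: term = 4.157304
  t = 1.5000: term = 8.151577
  t = 2.0000: term = 457.305262
Convexity = (1/P) * sum = 471.027627 / 103.807729 = 4.537501


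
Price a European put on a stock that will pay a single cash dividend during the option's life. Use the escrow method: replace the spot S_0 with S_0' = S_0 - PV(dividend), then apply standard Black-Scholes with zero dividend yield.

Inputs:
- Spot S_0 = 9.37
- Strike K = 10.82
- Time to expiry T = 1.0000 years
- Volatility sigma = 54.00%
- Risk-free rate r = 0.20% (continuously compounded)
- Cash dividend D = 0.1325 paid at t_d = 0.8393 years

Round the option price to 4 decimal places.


Answer: Price = 2.9987

Derivation:
PV(D) = D * exp(-r * t_d) = 0.1325 * 0.99832281 = 0.13227777
S_0' = S_0 - PV(D) = 9.3700 - 0.13227777 = 9.23772223
d1 = (ln(S_0'/K) + (r + sigma^2/2)*T) / (sigma*sqrt(T)) = -0.01907580
d2 = d1 - sigma*sqrt(T) = -0.55907580
exp(-rT) = 0.99800200
N(-d1) = 0.50760968; N(-d2) = 0.71194500
P = K * exp(-rT) * N(-d2) - S_0' * N(-d1) = 10.8200 * 0.99800200 * 0.71194500 - 9.23772223 * 0.50760968 = 2.9987


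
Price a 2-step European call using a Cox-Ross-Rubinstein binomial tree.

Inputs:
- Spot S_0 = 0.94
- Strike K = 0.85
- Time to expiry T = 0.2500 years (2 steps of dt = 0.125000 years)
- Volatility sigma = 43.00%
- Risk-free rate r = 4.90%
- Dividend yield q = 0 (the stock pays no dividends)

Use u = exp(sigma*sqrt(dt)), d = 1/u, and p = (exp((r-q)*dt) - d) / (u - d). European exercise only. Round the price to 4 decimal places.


Answer: Price = V(0,0) = 0.1418

Derivation:
dt = T/N = 0.125000
u = exp(sigma*sqrt(dt)) = 1.164193; d = 1/u = 0.858964
p = (exp((r-q)*dt) - d) / (u - d) = 0.482195
Discount per step: exp(-r*dt) = 0.993894
Stock lattice S(k, i) with i counting down-moves:
  k=0: S(0,0) = 0.9400
  k=1: S(1,0) = 1.0943; S(1,1) = 0.8074
  k=2: S(2,0) = 1.2740; S(2,1) = 0.9400; S(2,2) = 0.6936
Terminal payoffs V(N, i) = max(S_T - K, 0):
  V(2,0) = 0.424024; V(2,1) = 0.090000; V(2,2) = 0.000000
Backward induction: V(k, i) = exp(-r*dt) * [p * V(k+1, i) + (1-p) * V(k+1, i+1)].
  V(1,0) = exp(-r*dt) * [p*0.424024 + (1-p)*0.090000] = 0.249532
  V(1,1) = exp(-r*dt) * [p*0.090000 + (1-p)*0.000000] = 0.043133
  V(0,0) = exp(-r*dt) * [p*0.249532 + (1-p)*0.043133] = 0.141786


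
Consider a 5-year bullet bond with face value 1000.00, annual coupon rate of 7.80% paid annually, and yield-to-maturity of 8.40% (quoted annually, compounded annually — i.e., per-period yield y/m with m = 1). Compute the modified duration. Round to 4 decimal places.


Answer: Modified duration = 3.9833

Derivation:
Coupon per period c = face * coupon_rate / m = 78.000000
Periods per year m = 1; per-period yield y/m = 0.084000
Number of cashflows N = 5
Cashflows (t years, CF_t, discount factor 1/(1+y/m)^(m*t), PV):
  t = 1.0000: CF_t = 78.000000, DF = 0.922509, PV = 71.955720
  t = 2.0000: CF_t = 78.000000, DF = 0.851023, PV = 66.379815
  t = 3.0000: CF_t = 78.000000, DF = 0.785077, PV = 61.235992
  t = 4.0000: CF_t = 78.000000, DF = 0.724241, PV = 56.490767
  t = 5.0000: CF_t = 1078.000000, DF = 0.668119, PV = 720.231895
Price P = sum_t PV_t = 976.294189
First compute Macaulay numerator sum_t t * PV_t:
  t * PV_t at t = 1.0000: 71.955720
  t * PV_t at t = 2.0000: 132.759630
  t * PV_t at t = 3.0000: 183.707975
  t * PV_t at t = 4.0000: 225.963069
  t * PV_t at t = 5.0000: 3601.159474
Macaulay duration D = 4215.545869 / 976.294189 = 4.317905
Modified duration = D / (1 + y/m) = 4.317905 / (1 + 0.084000) = 3.983307


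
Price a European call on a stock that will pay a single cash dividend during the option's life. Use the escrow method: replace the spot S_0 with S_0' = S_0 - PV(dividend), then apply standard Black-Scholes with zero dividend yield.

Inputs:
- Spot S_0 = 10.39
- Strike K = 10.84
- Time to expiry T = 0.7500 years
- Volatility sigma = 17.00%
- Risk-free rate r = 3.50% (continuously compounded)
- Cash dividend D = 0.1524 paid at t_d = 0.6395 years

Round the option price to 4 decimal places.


Answer: Price = 0.4643

Derivation:
PV(D) = D * exp(-r * t_d) = 0.1524 * 0.97786613 = 0.14902680
S_0' = S_0 - PV(D) = 10.3900 - 0.14902680 = 10.24097320
d1 = (ln(S_0'/K) + (r + sigma^2/2)*T) / (sigma*sqrt(T)) = -0.13420909
d2 = d1 - sigma*sqrt(T) = -0.28143341
exp(-rT) = 0.97409154
N(d1) = 0.44661862; N(d2) = 0.38918900
C = S_0' * N(d1) - K * exp(-rT) * N(d2) = 10.24097320 * 0.44661862 - 10.8400 * 0.97409154 * 0.38918900 = 0.4643


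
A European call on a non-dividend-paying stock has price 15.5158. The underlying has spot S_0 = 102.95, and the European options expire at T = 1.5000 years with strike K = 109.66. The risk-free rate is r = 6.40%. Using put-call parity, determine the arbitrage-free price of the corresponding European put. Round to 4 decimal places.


Answer: Put price = 12.1880

Derivation:
Put-call parity: C - P = S_0 * exp(-qT) - K * exp(-rT).
S_0 * exp(-qT) = 102.9500 * 1.00000000 = 102.95000000
K * exp(-rT) = 109.6600 * 0.90846402 = 99.62216400
P = C - S*exp(-qT) + K*exp(-rT)
P = 15.5158 - 102.95000000 + 99.62216400 = 12.1880


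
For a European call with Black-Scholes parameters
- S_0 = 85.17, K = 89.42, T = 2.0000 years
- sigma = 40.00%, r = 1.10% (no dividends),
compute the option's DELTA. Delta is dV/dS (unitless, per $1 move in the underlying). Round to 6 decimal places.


Answer: Delta = 0.593149

Derivation:
d1 = 0.2356519763; d2 = -0.3300334487
phi(d1) = 0.3880176463; exp(-qT) = 1.0000000000; exp(-rT) = 0.9782402351
N(d1) = 0.5931486311
Delta = exp(-qT) * N(d1) = 1.0000000000 * 0.5931486311 = 0.593149


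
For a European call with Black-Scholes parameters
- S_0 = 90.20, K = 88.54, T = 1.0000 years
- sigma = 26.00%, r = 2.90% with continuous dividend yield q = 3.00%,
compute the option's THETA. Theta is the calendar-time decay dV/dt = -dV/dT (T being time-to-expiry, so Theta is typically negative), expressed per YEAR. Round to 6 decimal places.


Answer: Theta = -4.118372

Derivation:
d1 = 0.1975961529; d2 = -0.0624038471
phi(d1) = 0.3912296102; exp(-qT) = 0.9704455335; exp(-rT) = 0.9714164645
Theta = -S*exp(-qT)*phi(d1)*sigma/(2*sqrt(T)) - r*K*exp(-rT)*N(d2) + q*S*exp(-qT)*N(d1)
N(d1) = 0.5783194775; N(d2) = 0.4751206157; sqrt(T) = 1.0000000000
Term 1 = -90.2000 * 0.9704455335 * 0.3912296102 * 0.2600 / (2 * 1.0000000000) = -4.4519755679
Term 2 = -0.0290 * 88.5400 * 0.9714164645 * 0.4751206157 = -1.1850777674
Term 3 = 0.0300 * 90.2000 * 0.9704455335 * 0.5783194775 = 1.5186817608
Theta = -4.4519755679 + (-1.1850777674) + (1.5186817608) = -4.118372


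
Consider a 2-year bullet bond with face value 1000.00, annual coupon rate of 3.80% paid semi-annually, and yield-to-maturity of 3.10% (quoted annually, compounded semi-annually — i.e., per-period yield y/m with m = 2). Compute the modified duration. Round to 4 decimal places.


Coupon per period c = face * coupon_rate / m = 19.000000
Periods per year m = 2; per-period yield y/m = 0.015500
Number of cashflows N = 4
Cashflows (t years, CF_t, discount factor 1/(1+y/m)^(m*t), PV):
  t = 0.5000: CF_t = 19.000000, DF = 0.984737, PV = 18.709995
  t = 1.0000: CF_t = 19.000000, DF = 0.969706, PV = 18.424417
  t = 1.5000: CF_t = 19.000000, DF = 0.954905, PV = 18.143197
  t = 2.0000: CF_t = 1019.000000, DF = 0.940330, PV = 958.196264
Price P = sum_t PV_t = 1013.473872
First compute Macaulay numerator sum_t t * PV_t:
  t * PV_t at t = 0.5000: 9.354998
  t * PV_t at t = 1.0000: 18.424417
  t * PV_t at t = 1.5000: 27.214796
  t * PV_t at t = 2.0000: 1916.392527
Macaulay duration D = 1971.386737 / 1013.473872 = 1.945178
Modified duration = D / (1 + y/m) = 1.945178 / (1 + 0.015500) = 1.915488

Answer: Modified duration = 1.9155


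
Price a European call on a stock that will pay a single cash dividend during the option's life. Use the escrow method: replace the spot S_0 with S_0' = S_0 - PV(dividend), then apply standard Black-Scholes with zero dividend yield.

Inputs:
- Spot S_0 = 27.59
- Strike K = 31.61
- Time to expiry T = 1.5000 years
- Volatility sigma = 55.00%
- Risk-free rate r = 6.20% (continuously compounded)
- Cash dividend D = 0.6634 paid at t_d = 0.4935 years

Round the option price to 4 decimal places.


Answer: Price = 6.4580

Derivation:
PV(D) = D * exp(-r * t_d) = 0.6634 * 0.96986635 = 0.64340934
S_0' = S_0 - PV(D) = 27.5900 - 0.64340934 = 26.94659066
d1 = (ln(S_0'/K) + (r + sigma^2/2)*T) / (sigma*sqrt(T)) = 0.23790967
d2 = d1 - sigma*sqrt(T) = -0.43570001
exp(-rT) = 0.91119350
N(d1) = 0.59402442; N(d2) = 0.33152720
C = S_0' * N(d1) - K * exp(-rT) * N(d2) = 26.94659066 * 0.59402442 - 31.6100 * 0.91119350 * 0.33152720 = 6.4580


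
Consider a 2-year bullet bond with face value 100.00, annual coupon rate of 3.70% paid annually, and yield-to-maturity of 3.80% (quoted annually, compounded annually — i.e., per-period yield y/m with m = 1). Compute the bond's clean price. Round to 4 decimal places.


Answer: Price = 99.8108

Derivation:
Coupon per period c = face * coupon_rate / m = 3.700000
Periods per year m = 1; per-period yield y/m = 0.038000
Number of cashflows N = 2
Cashflows (t years, CF_t, discount factor 1/(1+y/m)^(m*t), PV):
  t = 1.0000: CF_t = 3.700000, DF = 0.963391, PV = 3.564547
  t = 2.0000: CF_t = 103.700000, DF = 0.928122, PV = 96.246301
Price P = sum_t PV_t = 99.810849


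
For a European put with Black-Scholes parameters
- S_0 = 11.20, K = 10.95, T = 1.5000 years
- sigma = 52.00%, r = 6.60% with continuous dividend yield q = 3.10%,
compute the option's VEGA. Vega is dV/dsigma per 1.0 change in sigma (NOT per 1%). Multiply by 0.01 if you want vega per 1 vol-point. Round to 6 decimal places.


d1 = 0.4363142959; d2 = -0.2005530372
phi(d1) = 0.3627201729; exp(-qT) = 0.9545645606; exp(-rT) = 0.9057427080
Vega = S * exp(-qT) * phi(d1) * sqrt(T) = 11.2000 * 0.9545645606 * 0.3627201729 * 1.2247448714 = 4.749421

Answer: Vega = 4.749421


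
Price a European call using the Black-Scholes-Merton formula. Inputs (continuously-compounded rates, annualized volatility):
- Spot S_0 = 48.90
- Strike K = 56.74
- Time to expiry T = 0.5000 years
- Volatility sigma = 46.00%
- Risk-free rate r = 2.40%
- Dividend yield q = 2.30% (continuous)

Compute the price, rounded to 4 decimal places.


Answer: Price = 3.5636

Derivation:
d1 = (ln(S/K) + (r - q + 0.5*sigma^2) * T) / (sigma * sqrt(T)) = -0.29299441
d2 = d1 - sigma * sqrt(T) = -0.61826353
exp(-rT) = 0.98807171; exp(-qT) = 0.98856587
C = S_0 * exp(-qT) * N(d1) - K * exp(-rT) * N(d2)
N(d1) = 0.38476321; N(d2) = 0.26820082
C = 48.9000 * 0.98856587 * 0.38476321 - 56.7400 * 0.98807171 * 0.26820082 = 3.5636


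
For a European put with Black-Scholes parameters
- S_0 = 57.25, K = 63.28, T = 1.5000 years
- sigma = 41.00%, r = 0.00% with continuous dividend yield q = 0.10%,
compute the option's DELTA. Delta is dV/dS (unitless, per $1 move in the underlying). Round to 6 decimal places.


Answer: Delta = -0.479876

Derivation:
d1 = 0.0486578571; d2 = -0.4534875402
phi(d1) = 0.3984702945; exp(-qT) = 0.9985011244; exp(-rT) = 1.0000000000
N(-d1) = 0.4805959806
Delta = -exp(-qT) * N(-d1) = -0.9985011244 * 0.4805959806 = -0.479876


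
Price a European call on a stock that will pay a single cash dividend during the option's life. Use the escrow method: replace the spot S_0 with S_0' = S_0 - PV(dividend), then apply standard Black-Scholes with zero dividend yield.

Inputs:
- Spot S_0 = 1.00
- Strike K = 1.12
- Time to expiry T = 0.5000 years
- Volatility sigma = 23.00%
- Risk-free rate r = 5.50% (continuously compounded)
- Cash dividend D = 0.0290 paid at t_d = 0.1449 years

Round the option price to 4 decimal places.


Answer: Price = 0.0236

Derivation:
PV(D) = D * exp(-r * t_d) = 0.0290 * 0.99206217 = 0.02876980
S_0' = S_0 - PV(D) = 1.0000 - 0.02876980 = 0.97123020
d1 = (ln(S_0'/K) + (r + sigma^2/2)*T) / (sigma*sqrt(T)) = -0.62591526
d2 = d1 - sigma*sqrt(T) = -0.78854982
exp(-rT) = 0.97287468
N(d1) = 0.26568526; N(d2) = 0.21518759
C = S_0' * N(d1) - K * exp(-rT) * N(d2) = 0.97123020 * 0.26568526 - 1.1200 * 0.97287468 * 0.21518759 = 0.0236


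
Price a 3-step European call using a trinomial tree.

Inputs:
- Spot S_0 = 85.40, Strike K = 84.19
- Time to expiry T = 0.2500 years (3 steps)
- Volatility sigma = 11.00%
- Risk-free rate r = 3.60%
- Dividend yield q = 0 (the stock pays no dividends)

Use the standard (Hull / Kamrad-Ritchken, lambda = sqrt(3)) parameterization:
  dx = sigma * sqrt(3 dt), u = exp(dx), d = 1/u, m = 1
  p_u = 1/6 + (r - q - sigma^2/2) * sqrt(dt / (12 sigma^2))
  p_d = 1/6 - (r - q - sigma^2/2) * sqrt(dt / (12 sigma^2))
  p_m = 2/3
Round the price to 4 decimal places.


Answer: Price = V(0,0) = 2.9926

Derivation:
dt = T/N = 0.083333; dx = sigma*sqrt(3*dt) = 0.055000
u = exp(dx) = 1.056541; d = 1/u = 0.946485
p_u = 0.189356, p_m = 0.666667, p_d = 0.143977
Discount per step: exp(-r*dt) = 0.997004
Stock lattice S(k, j) with j the centered position index:
  k=0: S(0,+0) = 85.4000
  k=1: S(1,-1) = 80.8298; S(1,+0) = 85.4000; S(1,+1) = 90.2286
  k=2: S(2,-2) = 76.5042; S(2,-1) = 80.8298; S(2,+0) = 85.4000; S(2,+1) = 90.2286; S(2,+2) = 95.3301
  k=3: S(3,-3) = 72.4101; S(3,-2) = 76.5042; S(3,-1) = 80.8298; S(3,+0) = 85.4000; S(3,+1) = 90.2286; S(3,+2) = 95.3301; S(3,+3) = 100.7202
Terminal payoffs V(N, j) = max(S_T - K, 0):
  V(3,-3) = 0.000000; V(3,-2) = 0.000000; V(3,-1) = 0.000000; V(3,+0) = 1.210000; V(3,+1) = 6.038568; V(3,+2) = 11.140147; V(3,+3) = 16.530172
Backward induction: V(k, j) = exp(-r*dt) * [p_u * V(k+1, j+1) + p_m * V(k+1, j) + p_d * V(k+1, j-1)]
  V(2,-2) = exp(-r*dt) * [p_u*0.000000 + p_m*0.000000 + p_d*0.000000] = 0.000000
  V(2,-1) = exp(-r*dt) * [p_u*1.210000 + p_m*0.000000 + p_d*0.000000] = 0.228435
  V(2,+0) = exp(-r*dt) * [p_u*6.038568 + p_m*1.210000 + p_d*0.000000] = 1.944265
  V(2,+1) = exp(-r*dt) * [p_u*11.140147 + p_m*6.038568 + p_d*1.210000] = 6.290479
  V(2,+2) = exp(-r*dt) * [p_u*16.530172 + p_m*11.140147 + p_d*6.038568] = 11.392042
  V(1,-1) = exp(-r*dt) * [p_u*1.944265 + p_m*0.228435 + p_d*0.000000] = 0.518889
  V(1,+0) = exp(-r*dt) * [p_u*6.290479 + p_m*1.944265 + p_d*0.228435] = 2.512657
  V(1,+1) = exp(-r*dt) * [p_u*11.392042 + p_m*6.290479 + p_d*1.944265] = 6.610873
  V(0,+0) = exp(-r*dt) * [p_u*6.610873 + p_m*2.512657 + p_d*0.518889] = 2.992630


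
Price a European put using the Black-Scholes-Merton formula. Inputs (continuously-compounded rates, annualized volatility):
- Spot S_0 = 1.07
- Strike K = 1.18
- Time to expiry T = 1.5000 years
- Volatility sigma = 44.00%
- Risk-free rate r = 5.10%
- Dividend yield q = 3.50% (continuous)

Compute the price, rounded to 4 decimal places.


Answer: Price = 0.2649

Derivation:
d1 = (ln(S/K) + (r - q + 0.5*sigma^2) * T) / (sigma * sqrt(T)) = 0.13239160
d2 = d1 - sigma * sqrt(T) = -0.40649614
exp(-rT) = 0.92635291; exp(-qT) = 0.94885432
P = K * exp(-rT) * N(-d2) - S_0 * exp(-qT) * N(-d1)
N(-d1) = 0.44733728; N(-d2) = 0.65781096
P = 1.1800 * 0.92635291 * 0.65781096 - 1.0700 * 0.94885432 * 0.44733728 = 0.2649


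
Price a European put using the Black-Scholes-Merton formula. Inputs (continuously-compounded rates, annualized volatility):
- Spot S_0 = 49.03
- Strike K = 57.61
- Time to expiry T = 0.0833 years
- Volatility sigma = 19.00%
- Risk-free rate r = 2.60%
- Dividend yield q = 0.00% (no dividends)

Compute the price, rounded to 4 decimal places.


Answer: Price = 8.4569

Derivation:
d1 = (ln(S/K) + (r - q + 0.5*sigma^2) * T) / (sigma * sqrt(T)) = -2.87385464
d2 = d1 - sigma * sqrt(T) = -2.92869195
exp(-rT) = 0.99783654; exp(-qT) = 1.00000000
P = K * exp(-rT) * N(-d2) - S_0 * exp(-qT) * N(-d1)
N(-d1) = 0.99797252; N(-d2) = 0.99829804
P = 57.6100 * 0.99783654 * 0.99829804 - 49.0300 * 1.00000000 * 0.99797252 = 8.4569


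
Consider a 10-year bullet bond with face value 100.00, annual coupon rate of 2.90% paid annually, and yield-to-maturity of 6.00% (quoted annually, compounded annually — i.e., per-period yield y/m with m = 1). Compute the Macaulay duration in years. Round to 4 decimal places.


Coupon per period c = face * coupon_rate / m = 2.900000
Periods per year m = 1; per-period yield y/m = 0.060000
Number of cashflows N = 10
Cashflows (t years, CF_t, discount factor 1/(1+y/m)^(m*t), PV):
  t = 1.0000: CF_t = 2.900000, DF = 0.943396, PV = 2.735849
  t = 2.0000: CF_t = 2.900000, DF = 0.889996, PV = 2.580990
  t = 3.0000: CF_t = 2.900000, DF = 0.839619, PV = 2.434896
  t = 4.0000: CF_t = 2.900000, DF = 0.792094, PV = 2.297072
  t = 5.0000: CF_t = 2.900000, DF = 0.747258, PV = 2.167049
  t = 6.0000: CF_t = 2.900000, DF = 0.704961, PV = 2.044386
  t = 7.0000: CF_t = 2.900000, DF = 0.665057, PV = 1.928666
  t = 8.0000: CF_t = 2.900000, DF = 0.627412, PV = 1.819496
  t = 9.0000: CF_t = 2.900000, DF = 0.591898, PV = 1.716506
  t = 10.0000: CF_t = 102.900000, DF = 0.558395, PV = 57.458823
Price P = sum_t PV_t = 77.183730
Macaulay numerator sum_t t * PV_t:
  t * PV_t at t = 1.0000: 2.735849
  t * PV_t at t = 2.0000: 5.161979
  t * PV_t at t = 3.0000: 7.304688
  t * PV_t at t = 4.0000: 9.188286
  t * PV_t at t = 5.0000: 10.835244
  t * PV_t at t = 6.0000: 12.266313
  t * PV_t at t = 7.0000: 13.500659
  t * PV_t at t = 8.0000: 14.555967
  t * PV_t at t = 9.0000: 15.448550
  t * PV_t at t = 10.0000: 574.588225
Macaulay duration D = (sum_t t * PV_t) / P = 665.585761 / 77.183730 = 8.623395

Answer: Macaulay duration = 8.6234 years


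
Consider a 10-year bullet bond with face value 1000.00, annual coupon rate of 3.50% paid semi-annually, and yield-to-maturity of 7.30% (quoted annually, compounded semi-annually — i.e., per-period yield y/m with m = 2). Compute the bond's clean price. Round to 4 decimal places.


Coupon per period c = face * coupon_rate / m = 17.500000
Periods per year m = 2; per-period yield y/m = 0.036500
Number of cashflows N = 20
Cashflows (t years, CF_t, discount factor 1/(1+y/m)^(m*t), PV):
  t = 0.5000: CF_t = 17.500000, DF = 0.964785, PV = 16.883743
  t = 1.0000: CF_t = 17.500000, DF = 0.930811, PV = 16.289188
  t = 1.5000: CF_t = 17.500000, DF = 0.898033, PV = 15.715570
  t = 2.0000: CF_t = 17.500000, DF = 0.866409, PV = 15.162151
  t = 2.5000: CF_t = 17.500000, DF = 0.835898, PV = 14.628221
  t = 3.0000: CF_t = 17.500000, DF = 0.806462, PV = 14.113093
  t = 3.5000: CF_t = 17.500000, DF = 0.778063, PV = 13.616105
  t = 4.0000: CF_t = 17.500000, DF = 0.750664, PV = 13.136619
  t = 4.5000: CF_t = 17.500000, DF = 0.724230, PV = 12.674017
  t = 5.0000: CF_t = 17.500000, DF = 0.698726, PV = 12.227706
  t = 5.5000: CF_t = 17.500000, DF = 0.674121, PV = 11.797111
  t = 6.0000: CF_t = 17.500000, DF = 0.650382, PV = 11.381680
  t = 6.5000: CF_t = 17.500000, DF = 0.627479, PV = 10.980878
  t = 7.0000: CF_t = 17.500000, DF = 0.605382, PV = 10.594190
  t = 7.5000: CF_t = 17.500000, DF = 0.584064, PV = 10.221119
  t = 8.0000: CF_t = 17.500000, DF = 0.563496, PV = 9.861186
  t = 8.5000: CF_t = 17.500000, DF = 0.543653, PV = 9.513928
  t = 9.0000: CF_t = 17.500000, DF = 0.524508, PV = 9.178898
  t = 9.5000: CF_t = 17.500000, DF = 0.506038, PV = 8.855666
  t = 10.0000: CF_t = 1017.500000, DF = 0.488218, PV = 496.761911
Price P = sum_t PV_t = 733.592981

Answer: Price = 733.5930


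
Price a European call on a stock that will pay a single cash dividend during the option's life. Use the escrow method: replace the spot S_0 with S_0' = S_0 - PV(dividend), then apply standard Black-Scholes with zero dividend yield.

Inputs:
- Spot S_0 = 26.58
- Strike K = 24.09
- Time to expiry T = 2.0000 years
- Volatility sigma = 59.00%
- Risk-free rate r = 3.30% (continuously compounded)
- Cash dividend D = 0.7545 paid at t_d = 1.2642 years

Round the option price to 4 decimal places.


Answer: Price = 9.5803

Derivation:
PV(D) = D * exp(-r * t_d) = 0.7545 * 0.95913964 = 0.72367086
S_0' = S_0 - PV(D) = 26.5800 - 0.72367086 = 25.85632914
d1 = (ln(S_0'/K) + (r + sigma^2/2)*T) / (sigma*sqrt(T)) = 0.58109627
d2 = d1 - sigma*sqrt(T) = -0.25328973
exp(-rT) = 0.93613086
N(d1) = 0.71941221; N(d2) = 0.40002217
C = S_0' * N(d1) - K * exp(-rT) * N(d2) = 25.85632914 * 0.71941221 - 24.0900 * 0.93613086 * 0.40002217 = 9.5803


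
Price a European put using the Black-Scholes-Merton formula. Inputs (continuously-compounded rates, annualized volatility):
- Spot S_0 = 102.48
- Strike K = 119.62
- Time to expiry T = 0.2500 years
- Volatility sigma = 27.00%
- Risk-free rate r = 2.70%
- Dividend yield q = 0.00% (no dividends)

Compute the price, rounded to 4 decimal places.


d1 = (ln(S/K) + (r - q + 0.5*sigma^2) * T) / (sigma * sqrt(T)) = -1.02807329
d2 = d1 - sigma * sqrt(T) = -1.16307329
exp(-rT) = 0.99327273; exp(-qT) = 1.00000000
P = K * exp(-rT) * N(-d2) - S_0 * exp(-qT) * N(-d1)
N(-d1) = 0.84804232; N(-d2) = 0.87760012
P = 119.6200 * 0.99327273 * 0.87760012 - 102.4800 * 1.00000000 * 0.84804232 = 17.3649

Answer: Price = 17.3649


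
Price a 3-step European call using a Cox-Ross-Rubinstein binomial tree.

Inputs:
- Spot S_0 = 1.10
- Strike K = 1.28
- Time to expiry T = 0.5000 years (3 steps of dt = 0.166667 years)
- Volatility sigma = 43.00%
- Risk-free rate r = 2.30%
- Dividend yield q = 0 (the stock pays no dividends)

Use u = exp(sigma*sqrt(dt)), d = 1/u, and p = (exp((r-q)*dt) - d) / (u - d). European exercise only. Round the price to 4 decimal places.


Answer: Price = V(0,0) = 0.0694

Derivation:
dt = T/N = 0.166667
u = exp(sigma*sqrt(dt)) = 1.191898; d = 1/u = 0.838998
p = (exp((r-q)*dt) - d) / (u - d) = 0.467109
Discount per step: exp(-r*dt) = 0.996174
Stock lattice S(k, i) with i counting down-moves:
  k=0: S(0,0) = 1.1000
  k=1: S(1,0) = 1.3111; S(1,1) = 0.9229
  k=2: S(2,0) = 1.5627; S(2,1) = 1.1000; S(2,2) = 0.7743
  k=3: S(3,0) = 1.8626; S(3,1) = 1.3111; S(3,2) = 0.9229; S(3,3) = 0.6496
Terminal payoffs V(N, i) = max(S_T - K, 0):
  V(3,0) = 0.582557; V(3,1) = 0.031087; V(3,2) = 0.000000; V(3,3) = 0.000000
Backward induction: V(k, i) = exp(-r*dt) * [p * V(k+1, i) + (1-p) * V(k+1, i+1)].
  V(2,0) = exp(-r*dt) * [p*0.582557 + (1-p)*0.031087] = 0.287579
  V(2,1) = exp(-r*dt) * [p*0.031087 + (1-p)*0.000000] = 0.014466
  V(2,2) = exp(-r*dt) * [p*0.000000 + (1-p)*0.000000] = 0.000000
  V(1,0) = exp(-r*dt) * [p*0.287579 + (1-p)*0.014466] = 0.141496
  V(1,1) = exp(-r*dt) * [p*0.014466 + (1-p)*0.000000] = 0.006731
  V(0,0) = exp(-r*dt) * [p*0.141496 + (1-p)*0.006731] = 0.069414


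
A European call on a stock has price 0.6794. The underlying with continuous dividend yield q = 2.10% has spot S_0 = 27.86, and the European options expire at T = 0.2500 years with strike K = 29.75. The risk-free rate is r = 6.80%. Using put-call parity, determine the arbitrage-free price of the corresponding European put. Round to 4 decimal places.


Answer: Put price = 2.2138

Derivation:
Put-call parity: C - P = S_0 * exp(-qT) - K * exp(-rT).
S_0 * exp(-qT) = 27.8600 * 0.99476376 = 27.71411827
K * exp(-rT) = 29.7500 * 0.98314368 = 29.24852462
P = C - S*exp(-qT) + K*exp(-rT)
P = 0.6794 - 27.71411827 + 29.24852462 = 2.2138


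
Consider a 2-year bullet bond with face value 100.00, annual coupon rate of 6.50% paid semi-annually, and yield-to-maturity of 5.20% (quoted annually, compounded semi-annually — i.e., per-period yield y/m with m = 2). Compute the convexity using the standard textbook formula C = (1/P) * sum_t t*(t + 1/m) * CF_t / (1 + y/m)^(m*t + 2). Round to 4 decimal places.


Answer: Convexity = 4.4616

Derivation:
Coupon per period c = face * coupon_rate / m = 3.250000
Periods per year m = 2; per-period yield y/m = 0.026000
Number of cashflows N = 4
Cashflows (t years, CF_t, discount factor 1/(1+y/m)^(m*t), PV):
  t = 0.5000: CF_t = 3.250000, DF = 0.974659, PV = 3.167641
  t = 1.0000: CF_t = 3.250000, DF = 0.949960, PV = 3.087370
  t = 1.5000: CF_t = 3.250000, DF = 0.925887, PV = 3.009132
  t = 2.0000: CF_t = 103.250000, DF = 0.902424, PV = 93.175261
Price P = sum_t PV_t = 102.439404
Convexity numerator sum_t t*(t + 1/m) * CF_t / (1+y/m)^(m*t + 2):
  t = 0.5000: term = 1.504566
  t = 1.0000: term = 4.399316
  t = 1.5000: term = 8.575665
  t = 2.0000: term = 442.563813
Convexity = (1/P) * sum = 457.043360 / 102.439404 = 4.461597


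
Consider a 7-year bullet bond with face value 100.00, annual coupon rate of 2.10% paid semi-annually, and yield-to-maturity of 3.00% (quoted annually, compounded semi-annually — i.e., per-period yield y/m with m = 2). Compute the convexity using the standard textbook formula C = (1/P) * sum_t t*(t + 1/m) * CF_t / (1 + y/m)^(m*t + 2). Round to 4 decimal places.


Coupon per period c = face * coupon_rate / m = 1.050000
Periods per year m = 2; per-period yield y/m = 0.015000
Number of cashflows N = 14
Cashflows (t years, CF_t, discount factor 1/(1+y/m)^(m*t), PV):
  t = 0.5000: CF_t = 1.050000, DF = 0.985222, PV = 1.034483
  t = 1.0000: CF_t = 1.050000, DF = 0.970662, PV = 1.019195
  t = 1.5000: CF_t = 1.050000, DF = 0.956317, PV = 1.004133
  t = 2.0000: CF_t = 1.050000, DF = 0.942184, PV = 0.989293
  t = 2.5000: CF_t = 1.050000, DF = 0.928260, PV = 0.974673
  t = 3.0000: CF_t = 1.050000, DF = 0.914542, PV = 0.960269
  t = 3.5000: CF_t = 1.050000, DF = 0.901027, PV = 0.946078
  t = 4.0000: CF_t = 1.050000, DF = 0.887711, PV = 0.932097
  t = 4.5000: CF_t = 1.050000, DF = 0.874592, PV = 0.918322
  t = 5.0000: CF_t = 1.050000, DF = 0.861667, PV = 0.904751
  t = 5.5000: CF_t = 1.050000, DF = 0.848933, PV = 0.891380
  t = 6.0000: CF_t = 1.050000, DF = 0.836387, PV = 0.878207
  t = 6.5000: CF_t = 1.050000, DF = 0.824027, PV = 0.865228
  t = 7.0000: CF_t = 101.050000, DF = 0.811849, PV = 82.037369
Price P = sum_t PV_t = 94.355478
Convexity numerator sum_t t*(t + 1/m) * CF_t / (1+y/m)^(m*t + 2):
  t = 0.5000: term = 0.502066
  t = 1.0000: term = 1.483940
  t = 1.5000: term = 2.924020
  t = 2.0000: term = 4.801347
  t = 2.5000: term = 7.095586
  t = 3.0000: term = 9.787015
  t = 3.5000: term = 12.856506
  t = 4.0000: term = 16.285511
  t = 4.5000: term = 20.056048
  t = 5.0000: term = 24.150687
  t = 5.5000: term = 28.552536
  t = 6.0000: term = 33.245228
  t = 6.5000: term = 38.212906
  t = 7.0000: term = 4180.603167
Convexity = (1/P) * sum = 4380.556562 / 94.355478 = 46.426097

Answer: Convexity = 46.4261


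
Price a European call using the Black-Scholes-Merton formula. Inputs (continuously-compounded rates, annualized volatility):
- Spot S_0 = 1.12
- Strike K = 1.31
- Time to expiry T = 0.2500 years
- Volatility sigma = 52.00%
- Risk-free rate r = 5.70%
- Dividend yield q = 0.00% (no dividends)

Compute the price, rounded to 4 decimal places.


d1 = (ln(S/K) + (r - q + 0.5*sigma^2) * T) / (sigma * sqrt(T)) = -0.41787866
d2 = d1 - sigma * sqrt(T) = -0.67787866
exp(-rT) = 0.98585105; exp(-qT) = 1.00000000
C = S_0 * exp(-qT) * N(d1) - K * exp(-rT) * N(d2)
N(d1) = 0.33801792; N(d2) = 0.24892432
C = 1.1200 * 1.00000000 * 0.33801792 - 1.3100 * 0.98585105 * 0.24892432 = 0.0571

Answer: Price = 0.0571


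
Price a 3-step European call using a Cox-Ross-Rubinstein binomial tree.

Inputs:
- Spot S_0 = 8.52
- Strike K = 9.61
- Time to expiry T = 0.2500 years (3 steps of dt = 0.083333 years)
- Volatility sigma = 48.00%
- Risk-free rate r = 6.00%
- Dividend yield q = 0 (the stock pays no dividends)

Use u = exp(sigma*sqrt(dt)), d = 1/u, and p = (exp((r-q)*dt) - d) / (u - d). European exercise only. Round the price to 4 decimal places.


dt = T/N = 0.083333
u = exp(sigma*sqrt(dt)) = 1.148623; d = 1/u = 0.870607
p = (exp((r-q)*dt) - d) / (u - d) = 0.483444
Discount per step: exp(-r*dt) = 0.995012
Stock lattice S(k, i) with i counting down-moves:
  k=0: S(0,0) = 8.5200
  k=1: S(1,0) = 9.7863; S(1,1) = 7.4176
  k=2: S(2,0) = 11.2407; S(2,1) = 8.5200; S(2,2) = 6.4578
  k=3: S(3,0) = 12.9114; S(3,1) = 9.7863; S(3,2) = 7.4176; S(3,3) = 5.6222
Terminal payoffs V(N, i) = max(S_T - K, 0):
  V(3,0) = 3.301373; V(3,1) = 0.176270; V(3,2) = 0.000000; V(3,3) = 0.000000
Backward induction: V(k, i) = exp(-r*dt) * [p * V(k+1, i) + (1-p) * V(k+1, i+1)].
  V(2,0) = exp(-r*dt) * [p*3.301373 + (1-p)*0.176270] = 1.678668
  V(2,1) = exp(-r*dt) * [p*0.176270 + (1-p)*0.000000] = 0.084792
  V(2,2) = exp(-r*dt) * [p*0.000000 + (1-p)*0.000000] = 0.000000
  V(1,0) = exp(-r*dt) * [p*1.678668 + (1-p)*0.084792] = 0.851075
  V(1,1) = exp(-r*dt) * [p*0.084792 + (1-p)*0.000000] = 0.040788
  V(0,0) = exp(-r*dt) * [p*0.851075 + (1-p)*0.040788] = 0.430359

Answer: Price = V(0,0) = 0.4304


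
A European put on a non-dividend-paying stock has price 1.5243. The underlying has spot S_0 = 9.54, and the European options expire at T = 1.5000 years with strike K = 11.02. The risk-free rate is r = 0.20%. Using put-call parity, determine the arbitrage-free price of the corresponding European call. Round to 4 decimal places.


Answer: Call price = 0.0773

Derivation:
Put-call parity: C - P = S_0 * exp(-qT) - K * exp(-rT).
S_0 * exp(-qT) = 9.5400 * 1.00000000 = 9.54000000
K * exp(-rT) = 11.0200 * 0.99700450 = 10.98698954
C = P + S*exp(-qT) - K*exp(-rT)
C = 1.5243 + 9.54000000 - 10.98698954 = 0.0773


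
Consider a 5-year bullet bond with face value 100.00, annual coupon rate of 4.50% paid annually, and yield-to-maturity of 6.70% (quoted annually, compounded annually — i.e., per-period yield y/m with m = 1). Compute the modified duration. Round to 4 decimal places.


Coupon per period c = face * coupon_rate / m = 4.500000
Periods per year m = 1; per-period yield y/m = 0.067000
Number of cashflows N = 5
Cashflows (t years, CF_t, discount factor 1/(1+y/m)^(m*t), PV):
  t = 1.0000: CF_t = 4.500000, DF = 0.937207, PV = 4.217432
  t = 2.0000: CF_t = 4.500000, DF = 0.878357, PV = 3.952607
  t = 3.0000: CF_t = 4.500000, DF = 0.823203, PV = 3.704412
  t = 4.0000: CF_t = 4.500000, DF = 0.771511, PV = 3.471801
  t = 5.0000: CF_t = 104.500000, DF = 0.723066, PV = 75.560390
Price P = sum_t PV_t = 90.906643
First compute Macaulay numerator sum_t t * PV_t:
  t * PV_t at t = 1.0000: 4.217432
  t * PV_t at t = 2.0000: 7.905215
  t * PV_t at t = 3.0000: 11.113235
  t * PV_t at t = 4.0000: 13.887204
  t * PV_t at t = 5.0000: 377.801952
Macaulay duration D = 414.925039 / 90.906643 = 4.564298
Modified duration = D / (1 + y/m) = 4.564298 / (1 + 0.067000) = 4.277693

Answer: Modified duration = 4.2777


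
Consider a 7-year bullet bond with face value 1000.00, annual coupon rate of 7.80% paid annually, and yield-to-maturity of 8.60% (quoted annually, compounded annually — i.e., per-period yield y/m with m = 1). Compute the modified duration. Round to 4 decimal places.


Coupon per period c = face * coupon_rate / m = 78.000000
Periods per year m = 1; per-period yield y/m = 0.086000
Number of cashflows N = 7
Cashflows (t years, CF_t, discount factor 1/(1+y/m)^(m*t), PV):
  t = 1.0000: CF_t = 78.000000, DF = 0.920810, PV = 71.823204
  t = 2.0000: CF_t = 78.000000, DF = 0.847892, PV = 66.135547
  t = 3.0000: CF_t = 78.000000, DF = 0.780747, PV = 60.898294
  t = 4.0000: CF_t = 78.000000, DF = 0.718920, PV = 56.075777
  t = 5.0000: CF_t = 78.000000, DF = 0.661989, PV = 51.635154
  t = 6.0000: CF_t = 78.000000, DF = 0.609566, PV = 47.546182
  t = 7.0000: CF_t = 1078.000000, DF = 0.561295, PV = 605.076079
Price P = sum_t PV_t = 959.190239
First compute Macaulay numerator sum_t t * PV_t:
  t * PV_t at t = 1.0000: 71.823204
  t * PV_t at t = 2.0000: 132.271095
  t * PV_t at t = 3.0000: 182.694882
  t * PV_t at t = 4.0000: 224.303109
  t * PV_t at t = 5.0000: 258.175770
  t * PV_t at t = 6.0000: 285.277094
  t * PV_t at t = 7.0000: 4235.532554
Macaulay duration D = 5390.077708 / 959.190239 = 5.619404
Modified duration = D / (1 + y/m) = 5.619404 / (1 + 0.086000) = 5.174405

Answer: Modified duration = 5.1744


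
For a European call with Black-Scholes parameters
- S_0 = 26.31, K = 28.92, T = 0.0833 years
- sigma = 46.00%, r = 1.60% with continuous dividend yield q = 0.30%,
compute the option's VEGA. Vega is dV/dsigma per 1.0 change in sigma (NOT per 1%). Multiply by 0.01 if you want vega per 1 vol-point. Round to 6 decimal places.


Answer: Vega = 2.471087

Derivation:
d1 = -0.6378857334; d2 = -0.7706497345
phi(d1) = 0.3255016860; exp(-qT) = 0.9997501312; exp(-rT) = 0.9986680878
Vega = S * exp(-qT) * phi(d1) * sqrt(T) = 26.3100 * 0.9997501312 * 0.3255016860 * 0.2886173938 = 2.471087


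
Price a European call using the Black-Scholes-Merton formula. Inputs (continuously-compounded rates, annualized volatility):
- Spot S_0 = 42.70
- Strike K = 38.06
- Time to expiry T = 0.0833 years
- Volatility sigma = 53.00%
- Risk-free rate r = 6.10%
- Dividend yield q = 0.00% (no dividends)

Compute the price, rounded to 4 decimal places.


Answer: Price = 5.5904

Derivation:
d1 = (ln(S/K) + (r - q + 0.5*sigma^2) * T) / (sigma * sqrt(T)) = 0.86172609
d2 = d1 - sigma * sqrt(T) = 0.70875887
exp(-rT) = 0.99493159; exp(-qT) = 1.00000000
C = S_0 * exp(-qT) * N(d1) - K * exp(-rT) * N(d2)
N(d1) = 0.80558087; N(d2) = 0.76076294
C = 42.7000 * 1.00000000 * 0.80558087 - 38.0600 * 0.99493159 * 0.76076294 = 5.5904


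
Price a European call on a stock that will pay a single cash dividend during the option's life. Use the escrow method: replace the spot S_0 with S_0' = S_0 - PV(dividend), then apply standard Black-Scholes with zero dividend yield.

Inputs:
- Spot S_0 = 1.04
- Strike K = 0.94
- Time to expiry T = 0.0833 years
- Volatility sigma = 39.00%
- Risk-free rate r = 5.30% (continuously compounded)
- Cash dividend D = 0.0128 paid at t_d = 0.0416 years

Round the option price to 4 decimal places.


Answer: Price = 0.1040

Derivation:
PV(D) = D * exp(-r * t_d) = 0.0128 * 0.99779763 = 0.01277181
S_0' = S_0 - PV(D) = 1.0400 - 0.01277181 = 1.02722819
d1 = (ln(S_0'/K) + (r + sigma^2/2)*T) / (sigma*sqrt(T)) = 0.88387237
d2 = d1 - sigma*sqrt(T) = 0.77131158
exp(-rT) = 0.99559483
N(d1) = 0.81161744; N(d2) = 0.77973887
C = S_0' * N(d1) - K * exp(-rT) * N(d2) = 1.02722819 * 0.81161744 - 0.9400 * 0.99559483 * 0.77973887 = 0.1040


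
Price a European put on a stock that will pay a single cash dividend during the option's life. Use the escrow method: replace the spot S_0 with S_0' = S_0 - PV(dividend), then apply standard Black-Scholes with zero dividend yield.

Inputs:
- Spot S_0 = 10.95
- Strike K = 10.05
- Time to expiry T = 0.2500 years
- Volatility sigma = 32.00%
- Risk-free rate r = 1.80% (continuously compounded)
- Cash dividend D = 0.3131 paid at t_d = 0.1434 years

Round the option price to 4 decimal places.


Answer: Price = 0.3893

Derivation:
PV(D) = D * exp(-r * t_d) = 0.3131 * 0.99742213 = 0.31229287
S_0' = S_0 - PV(D) = 10.9500 - 0.31229287 = 10.63770713
d1 = (ln(S_0'/K) + (r + sigma^2/2)*T) / (sigma*sqrt(T)) = 0.46332707
d2 = d1 - sigma*sqrt(T) = 0.30332707
exp(-rT) = 0.99551011
N(-d1) = 0.32156497; N(-d2) = 0.38082031
P = K * exp(-rT) * N(-d2) - S_0' * N(-d1) = 10.0500 * 0.99551011 * 0.38082031 - 10.63770713 * 0.32156497 = 0.3893


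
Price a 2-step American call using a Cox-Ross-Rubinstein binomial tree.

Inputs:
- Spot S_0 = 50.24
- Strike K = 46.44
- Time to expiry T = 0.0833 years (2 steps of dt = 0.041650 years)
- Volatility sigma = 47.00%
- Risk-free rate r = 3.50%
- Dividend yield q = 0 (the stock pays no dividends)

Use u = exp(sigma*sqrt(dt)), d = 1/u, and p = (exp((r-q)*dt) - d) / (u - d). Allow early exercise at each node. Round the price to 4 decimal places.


Answer: Price = V(0,0) = 5.2565

Derivation:
dt = T/N = 0.041650
u = exp(sigma*sqrt(dt)) = 1.100670; d = 1/u = 0.908537
p = (exp((r-q)*dt) - d) / (u - d) = 0.483631
Discount per step: exp(-r*dt) = 0.998543
Stock lattice S(k, i) with i counting down-moves:
  k=0: S(0,0) = 50.2400
  k=1: S(1,0) = 55.2977; S(1,1) = 45.6449
  k=2: S(2,0) = 60.8645; S(2,1) = 50.2400; S(2,2) = 41.4701
Terminal payoffs V(N, i) = max(S_T - K, 0):
  V(2,0) = 14.424485; V(2,1) = 3.800000; V(2,2) = 0.000000
Backward induction: V(k, i) = exp(-r*dt) * [p * V(k+1, i) + (1-p) * V(k+1, i+1)]; then take max(V_cont, immediate exercise) for American.
  V(1,0) = exp(-r*dt) * [p*14.424485 + (1-p)*3.800000] = 8.925313; exercise = 8.857665; V(1,0) = max -> 8.925313
  V(1,1) = exp(-r*dt) * [p*3.800000 + (1-p)*0.000000] = 1.835122; exercise = 0.000000; V(1,1) = max -> 1.835122
  V(0,0) = exp(-r*dt) * [p*8.925313 + (1-p)*1.835122] = 5.256492; exercise = 3.800000; V(0,0) = max -> 5.256492
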